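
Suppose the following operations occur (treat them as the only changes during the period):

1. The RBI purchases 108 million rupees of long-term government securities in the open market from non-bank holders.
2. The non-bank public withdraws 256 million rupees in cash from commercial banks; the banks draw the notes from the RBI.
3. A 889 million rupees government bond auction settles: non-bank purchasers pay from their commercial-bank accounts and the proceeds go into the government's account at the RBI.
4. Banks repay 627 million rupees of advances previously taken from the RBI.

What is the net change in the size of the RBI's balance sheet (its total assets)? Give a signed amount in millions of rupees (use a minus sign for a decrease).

RBI balance sheet:
  Assets:      Securities +108M, Loans to banks −627M
  Liabilities: Bank reserves −1664M, Currency in circulation +256M, Government deposits +889M
Commercial banking system:
  Assets:      Reserves at CB −1664M
  Liabilities: Checkable deposits −1037M, Borrowings from CB −627M
Change in total RBI assets = -519 million.

-519 million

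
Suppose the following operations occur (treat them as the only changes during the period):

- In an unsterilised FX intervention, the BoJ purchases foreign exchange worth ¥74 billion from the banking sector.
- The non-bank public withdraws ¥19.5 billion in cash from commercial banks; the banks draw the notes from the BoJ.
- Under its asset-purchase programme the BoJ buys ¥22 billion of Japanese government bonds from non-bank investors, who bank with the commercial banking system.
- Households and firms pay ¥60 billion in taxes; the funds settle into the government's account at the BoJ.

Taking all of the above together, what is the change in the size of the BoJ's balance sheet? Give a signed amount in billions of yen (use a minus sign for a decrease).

+¥96 billion

FX purchase ¥74 billion: a BoJ asset is acquired → +¥74B.
Currency withdrawal ¥19.5 billion: only the composition of liabilities changes → 0.
Asset purchase (from non-banks) ¥22 billion: a BoJ asset is acquired → +¥22B.
Government account inflow ¥60 billion: only the composition of liabilities changes → 0.
Net: 74 + 0 + 22 + 0 = +¥96 billion.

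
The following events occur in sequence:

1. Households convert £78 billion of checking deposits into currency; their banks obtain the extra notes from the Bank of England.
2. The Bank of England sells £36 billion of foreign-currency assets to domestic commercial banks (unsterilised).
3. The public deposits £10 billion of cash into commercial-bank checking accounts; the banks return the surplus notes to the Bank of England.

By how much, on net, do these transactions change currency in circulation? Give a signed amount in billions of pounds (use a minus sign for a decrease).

+£68 billion

Bank of England balance sheet:
  Assets:      Foreign assets −£36B
  Liabilities: Bank reserves −£104B, Currency in circulation +£68B
So the change in currency in circulation is +£68 billion.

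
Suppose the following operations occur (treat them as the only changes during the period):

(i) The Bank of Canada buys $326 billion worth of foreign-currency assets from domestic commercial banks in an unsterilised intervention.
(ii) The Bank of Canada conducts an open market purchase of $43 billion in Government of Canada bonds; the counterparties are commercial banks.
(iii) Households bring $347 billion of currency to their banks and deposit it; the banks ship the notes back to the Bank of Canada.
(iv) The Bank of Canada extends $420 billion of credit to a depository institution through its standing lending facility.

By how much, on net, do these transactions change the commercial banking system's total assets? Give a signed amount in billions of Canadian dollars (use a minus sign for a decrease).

+$767 billion

Bank of Canada balance sheet:
  Assets:      Securities +$43B, Loans to banks +$420B, Foreign assets +$326B
  Liabilities: Bank reserves +$1136B, Currency in circulation −$347B
Commercial banking system:
  Assets:      Reserves at CB +$1136B, Securities −$43B, Foreign assets −$326B
  Liabilities: Checkable deposits +$347B, Borrowings from CB +$420B
Change in total bank assets = +$767 billion.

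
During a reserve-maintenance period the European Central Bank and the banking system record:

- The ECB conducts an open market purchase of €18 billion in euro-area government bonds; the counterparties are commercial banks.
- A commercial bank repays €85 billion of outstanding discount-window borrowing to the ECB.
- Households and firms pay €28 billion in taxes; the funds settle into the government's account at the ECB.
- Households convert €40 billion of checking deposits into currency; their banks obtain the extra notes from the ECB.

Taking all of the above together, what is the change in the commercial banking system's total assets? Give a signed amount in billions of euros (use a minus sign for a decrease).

ECB balance sheet:
  Assets:      Securities +€18B, Loans to banks −€85B
  Liabilities: Bank reserves −€135B, Currency in circulation +€40B, Government deposits +€28B
Commercial banking system:
  Assets:      Reserves at CB −€135B, Securities −€18B
  Liabilities: Checkable deposits −€68B, Borrowings from CB −€85B
Change in total bank assets = -€153 billion.

-€153 billion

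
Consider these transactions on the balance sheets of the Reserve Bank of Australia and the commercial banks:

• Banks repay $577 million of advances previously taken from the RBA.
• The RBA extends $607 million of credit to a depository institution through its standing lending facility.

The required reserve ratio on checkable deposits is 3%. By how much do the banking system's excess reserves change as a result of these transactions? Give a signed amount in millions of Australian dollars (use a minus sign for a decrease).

+$30 million

Discount-window repayment $577 million: reserves −$577M, deposits 0.
Discount-window loan $607 million: reserves +$607M, deposits 0.
Totals: Δreserves = +$30M, Δdeposits = 0.
Δrequired reserves = 3% × 0 = 0.
Δexcess reserves = Δreserves − Δrequired = +$30M − (0) = +$30 million.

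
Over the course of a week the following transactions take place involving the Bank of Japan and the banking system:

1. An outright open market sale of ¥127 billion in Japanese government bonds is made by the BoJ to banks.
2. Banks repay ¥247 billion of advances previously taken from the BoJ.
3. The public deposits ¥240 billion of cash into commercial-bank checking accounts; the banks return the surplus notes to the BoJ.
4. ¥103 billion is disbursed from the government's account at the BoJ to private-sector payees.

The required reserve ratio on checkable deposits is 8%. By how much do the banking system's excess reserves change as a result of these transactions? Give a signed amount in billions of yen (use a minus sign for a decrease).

OMO sale (to banks) ¥127 billion: reserves −¥127B, deposits 0.
Discount-window repayment ¥247 billion: reserves −¥247B, deposits 0.
Currency deposit ¥240 billion: reserves +¥240B, deposits +¥240B.
Government spending ¥103 billion: reserves +¥103B, deposits +¥103B.
Totals: Δreserves = −¥31B, Δdeposits = +¥343B.
Δrequired reserves = 8% × +¥343B = +¥27.44B.
Δexcess reserves = Δreserves − Δrequired = −¥31B − (+¥27.44B) = -¥58.44 billion.

-¥58.44 billion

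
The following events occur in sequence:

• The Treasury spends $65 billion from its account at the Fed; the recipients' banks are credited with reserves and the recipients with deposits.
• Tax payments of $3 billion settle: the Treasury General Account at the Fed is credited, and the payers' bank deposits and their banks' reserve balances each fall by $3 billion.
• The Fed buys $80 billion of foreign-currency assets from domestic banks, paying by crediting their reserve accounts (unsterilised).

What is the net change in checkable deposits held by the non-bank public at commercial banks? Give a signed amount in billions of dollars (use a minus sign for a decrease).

Government spending $65 billion: non-bank counterparties' bank balances rise → +$65B.
Government account inflow $3 billion: non-bank counterparties' bank balances fall → −$3B.
FX purchase $80 billion: the counterparty is a bank, so public deposits are unchanged → 0.
Net: 65 − 3 + 0 = +$62 billion.

+$62 billion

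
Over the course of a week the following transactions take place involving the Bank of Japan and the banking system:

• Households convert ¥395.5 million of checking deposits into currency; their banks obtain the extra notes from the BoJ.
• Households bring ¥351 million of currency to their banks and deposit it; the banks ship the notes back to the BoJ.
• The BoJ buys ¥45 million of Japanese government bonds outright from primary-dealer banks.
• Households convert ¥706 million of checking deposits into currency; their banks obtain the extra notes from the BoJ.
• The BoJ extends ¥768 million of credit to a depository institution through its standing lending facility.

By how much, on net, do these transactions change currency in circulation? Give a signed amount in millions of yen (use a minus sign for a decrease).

+¥750.5 million

Currency withdrawal ¥395.5 million: notes leave the central bank → +¥395.5M.
Currency deposit ¥351 million: notes return to the central bank → −¥351M.
OMO purchase (from banks) ¥45 million: no currency enters or leaves circulation → 0.
Currency withdrawal ¥706 million: notes leave the central bank → +¥706M.
Discount-window loan ¥768 million: no currency enters or leaves circulation → 0.
Net: 395.5 − 351 + 0 + 706 + 0 = +¥750.5 million.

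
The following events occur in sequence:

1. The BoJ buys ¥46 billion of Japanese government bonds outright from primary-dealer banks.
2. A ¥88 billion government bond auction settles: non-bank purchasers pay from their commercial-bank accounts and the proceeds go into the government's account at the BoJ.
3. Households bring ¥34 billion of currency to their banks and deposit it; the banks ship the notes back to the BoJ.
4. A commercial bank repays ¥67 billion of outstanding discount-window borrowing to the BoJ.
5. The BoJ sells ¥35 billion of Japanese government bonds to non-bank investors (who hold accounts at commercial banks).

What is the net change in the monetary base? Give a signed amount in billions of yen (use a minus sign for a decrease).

-¥144 billion

BoJ balance sheet:
  Assets:      Securities +¥11B, Loans to banks −¥67B
  Liabilities: Bank reserves −¥110B, Currency in circulation −¥34B, Government deposits +¥88B
Commercial banking system:
  Assets:      Reserves at CB −¥110B, Securities −¥46B
  Liabilities: Checkable deposits −¥89B, Borrowings from CB −¥67B
Monetary base = currency + reserves: −¥34B + (−¥110B) = -¥144 billion.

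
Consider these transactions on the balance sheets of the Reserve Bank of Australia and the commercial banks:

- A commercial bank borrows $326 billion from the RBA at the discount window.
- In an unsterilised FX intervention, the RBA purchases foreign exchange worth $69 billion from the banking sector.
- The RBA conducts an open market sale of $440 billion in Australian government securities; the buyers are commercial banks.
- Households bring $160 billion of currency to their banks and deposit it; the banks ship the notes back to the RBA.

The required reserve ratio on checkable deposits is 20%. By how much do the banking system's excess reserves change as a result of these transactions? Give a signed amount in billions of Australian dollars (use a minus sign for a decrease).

+$83 billion

Discount-window loan $326 billion: reserves +$326B, deposits 0.
FX purchase $69 billion: reserves +$69B, deposits 0.
OMO sale (to banks) $440 billion: reserves −$440B, deposits 0.
Currency deposit $160 billion: reserves +$160B, deposits +$160B.
Totals: Δreserves = +$115B, Δdeposits = +$160B.
Δrequired reserves = 20% × +$160B = +$32B.
Δexcess reserves = Δreserves − Δrequired = +$115B − (+$32B) = +$83 billion.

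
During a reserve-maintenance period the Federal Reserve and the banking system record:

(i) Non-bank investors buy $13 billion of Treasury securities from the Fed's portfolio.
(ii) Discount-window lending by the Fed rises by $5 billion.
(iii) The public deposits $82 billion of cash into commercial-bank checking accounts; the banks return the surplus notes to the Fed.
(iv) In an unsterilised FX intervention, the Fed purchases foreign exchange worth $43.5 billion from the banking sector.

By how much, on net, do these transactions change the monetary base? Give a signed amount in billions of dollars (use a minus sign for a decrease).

+$35.5 billion

Fed balance sheet:
  Assets:      Securities −$13B, Loans to banks +$5B, Foreign assets +$43.5B
  Liabilities: Bank reserves +$117.5B, Currency in circulation −$82B
Monetary base = currency + reserves: −$82B + (+$117.5B) = +$35.5 billion.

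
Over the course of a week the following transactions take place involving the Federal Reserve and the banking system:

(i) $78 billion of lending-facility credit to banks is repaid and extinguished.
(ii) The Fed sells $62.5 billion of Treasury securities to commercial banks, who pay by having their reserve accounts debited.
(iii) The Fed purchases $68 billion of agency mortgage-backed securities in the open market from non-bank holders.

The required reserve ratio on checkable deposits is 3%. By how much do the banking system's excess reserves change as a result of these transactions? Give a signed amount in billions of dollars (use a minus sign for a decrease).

-$74.54 billion

Discount-window repayment $78 billion: reserves −$78B, deposits 0.
OMO sale (to banks) $62.5 billion: reserves −$62.5B, deposits 0.
Asset purchase (from non-banks) $68 billion: reserves +$68B, deposits +$68B.
Totals: Δreserves = −$72.5B, Δdeposits = +$68B.
Δrequired reserves = 3% × +$68B = +$2.04B.
Δexcess reserves = Δreserves − Δrequired = −$72.5B − (+$2.04B) = -$74.54 billion.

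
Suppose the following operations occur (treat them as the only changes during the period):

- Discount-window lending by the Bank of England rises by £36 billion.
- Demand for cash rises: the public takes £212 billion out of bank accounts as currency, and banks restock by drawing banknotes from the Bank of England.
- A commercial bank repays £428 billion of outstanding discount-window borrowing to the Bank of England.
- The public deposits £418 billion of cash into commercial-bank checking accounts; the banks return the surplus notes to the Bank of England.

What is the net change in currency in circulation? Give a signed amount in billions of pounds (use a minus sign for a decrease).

Bank of England balance sheet:
  Assets:      Loans to banks −£392B
  Liabilities: Bank reserves −£186B, Currency in circulation −£206B
Commercial banking system:
  Assets:      Reserves at CB −£186B
  Liabilities: Checkable deposits +£206B, Borrowings from CB −£392B
So the change in currency in circulation is -£206 billion.

-£206 billion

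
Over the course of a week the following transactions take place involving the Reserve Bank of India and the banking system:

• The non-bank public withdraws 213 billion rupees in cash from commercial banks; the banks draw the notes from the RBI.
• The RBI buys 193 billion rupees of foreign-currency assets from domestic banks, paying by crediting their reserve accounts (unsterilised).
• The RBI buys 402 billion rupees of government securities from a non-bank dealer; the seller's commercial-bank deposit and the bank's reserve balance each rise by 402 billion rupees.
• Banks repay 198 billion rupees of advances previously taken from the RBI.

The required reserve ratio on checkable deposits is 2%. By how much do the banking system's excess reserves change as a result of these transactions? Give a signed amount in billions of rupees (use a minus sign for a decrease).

Currency withdrawal 213 billion rupees: reserves −213B, deposits −213B.
FX purchase 193 billion rupees: reserves +193B, deposits 0.
Asset purchase (from non-banks) 402 billion rupees: reserves +402B, deposits +402B.
Discount-window repayment 198 billion rupees: reserves −198B, deposits 0.
Totals: Δreserves = +184B, Δdeposits = +189B.
Δrequired reserves = 2% × +189B = +3.78B.
Δexcess reserves = Δreserves − Δrequired = +184B − (+3.78B) = +180.22 billion.

+180.22 billion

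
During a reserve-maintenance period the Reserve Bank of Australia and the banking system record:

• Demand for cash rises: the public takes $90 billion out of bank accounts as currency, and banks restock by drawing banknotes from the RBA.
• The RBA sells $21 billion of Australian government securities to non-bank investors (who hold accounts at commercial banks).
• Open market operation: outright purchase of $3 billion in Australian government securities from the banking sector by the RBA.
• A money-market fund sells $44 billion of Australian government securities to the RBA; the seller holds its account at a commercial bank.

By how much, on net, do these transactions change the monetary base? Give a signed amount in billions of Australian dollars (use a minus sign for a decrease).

Currency withdrawal $90 billion: just a shift between currency and reserves — both are base money → 0.
Asset sale (to non-banks) $21 billion: RBA balance sheet contracts → −$21B.
OMO purchase (from banks) $3 billion: RBA balance sheet expands → +$3B.
Asset purchase (from non-banks) $44 billion: RBA balance sheet expands → +$44B.
Net: 0 − 21 + 3 + 44 = +$26 billion.

+$26 billion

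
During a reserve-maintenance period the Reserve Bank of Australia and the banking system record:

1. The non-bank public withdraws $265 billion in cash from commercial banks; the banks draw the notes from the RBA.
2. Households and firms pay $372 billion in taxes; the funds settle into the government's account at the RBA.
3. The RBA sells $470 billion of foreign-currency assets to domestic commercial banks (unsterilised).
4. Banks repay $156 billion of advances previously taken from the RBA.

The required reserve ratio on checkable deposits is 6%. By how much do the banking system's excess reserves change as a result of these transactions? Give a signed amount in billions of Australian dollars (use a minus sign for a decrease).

Currency withdrawal $265 billion: reserves −$265B, deposits −$265B.
Government account inflow $372 billion: reserves −$372B, deposits −$372B.
FX sale $470 billion: reserves −$470B, deposits 0.
Discount-window repayment $156 billion: reserves −$156B, deposits 0.
Totals: Δreserves = −$1263B, Δdeposits = −$637B.
Δrequired reserves = 6% × −$637B = −$38.22B.
Δexcess reserves = Δreserves − Δrequired = −$1263B − (−$38.22B) = -$1224.78 billion.

-$1224.78 billion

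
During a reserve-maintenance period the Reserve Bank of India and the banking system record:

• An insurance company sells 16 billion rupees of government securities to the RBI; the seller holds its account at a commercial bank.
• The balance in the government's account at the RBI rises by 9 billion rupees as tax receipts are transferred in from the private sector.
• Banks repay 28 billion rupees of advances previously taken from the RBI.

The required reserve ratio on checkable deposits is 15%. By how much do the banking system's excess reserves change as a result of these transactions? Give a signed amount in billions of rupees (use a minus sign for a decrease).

-22.05 billion

Asset purchase (from non-banks) 16 billion rupees: reserves +16B, deposits +16B.
Government account inflow 9 billion rupees: reserves −9B, deposits −9B.
Discount-window repayment 28 billion rupees: reserves −28B, deposits 0.
Totals: Δreserves = −21B, Δdeposits = +7B.
Δrequired reserves = 15% × +7B = +1.05B.
Δexcess reserves = Δreserves − Δrequired = −21B − (+1.05B) = -22.05 billion.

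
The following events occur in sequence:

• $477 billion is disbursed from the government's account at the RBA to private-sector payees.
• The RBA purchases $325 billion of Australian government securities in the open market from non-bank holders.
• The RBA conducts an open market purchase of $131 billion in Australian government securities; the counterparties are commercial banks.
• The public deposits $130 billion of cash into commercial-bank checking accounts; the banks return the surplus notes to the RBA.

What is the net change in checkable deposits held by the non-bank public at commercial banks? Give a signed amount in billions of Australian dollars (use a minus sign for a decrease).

+$932 billion

RBA balance sheet:
  Assets:      Securities +$456B
  Liabilities: Bank reserves +$1063B, Currency in circulation −$130B, Government deposits −$477B
Commercial banking system:
  Assets:      Reserves at CB +$1063B, Securities −$131B
  Liabilities: Checkable deposits +$932B
So the change in checkable deposits held by the non-bank public at commercial banks is +$932 billion.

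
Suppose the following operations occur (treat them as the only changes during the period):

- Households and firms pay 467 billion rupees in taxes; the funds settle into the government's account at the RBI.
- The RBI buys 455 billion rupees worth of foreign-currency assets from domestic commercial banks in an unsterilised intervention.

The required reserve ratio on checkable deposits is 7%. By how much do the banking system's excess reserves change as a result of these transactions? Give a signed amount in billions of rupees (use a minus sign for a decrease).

Government account inflow 467 billion rupees: reserves −467B, deposits −467B.
FX purchase 455 billion rupees: reserves +455B, deposits 0.
Totals: Δreserves = −12B, Δdeposits = −467B.
Δrequired reserves = 7% × −467B = −32.69B.
Δexcess reserves = Δreserves − Δrequired = −12B − (−32.69B) = +20.69 billion.

+20.69 billion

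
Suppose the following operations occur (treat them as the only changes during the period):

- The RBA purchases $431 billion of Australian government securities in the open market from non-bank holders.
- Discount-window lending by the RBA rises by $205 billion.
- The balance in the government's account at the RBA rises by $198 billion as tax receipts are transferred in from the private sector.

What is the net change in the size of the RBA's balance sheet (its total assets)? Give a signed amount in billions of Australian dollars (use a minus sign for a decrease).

Asset purchase (from non-banks) $431 billion: an RBA asset is acquired → +$431B.
Discount-window loan $205 billion: an RBA asset is acquired → +$205B.
Government account inflow $198 billion: only the composition of liabilities changes → 0.
Net: 431 + 205 + 0 = +$636 billion.

+$636 billion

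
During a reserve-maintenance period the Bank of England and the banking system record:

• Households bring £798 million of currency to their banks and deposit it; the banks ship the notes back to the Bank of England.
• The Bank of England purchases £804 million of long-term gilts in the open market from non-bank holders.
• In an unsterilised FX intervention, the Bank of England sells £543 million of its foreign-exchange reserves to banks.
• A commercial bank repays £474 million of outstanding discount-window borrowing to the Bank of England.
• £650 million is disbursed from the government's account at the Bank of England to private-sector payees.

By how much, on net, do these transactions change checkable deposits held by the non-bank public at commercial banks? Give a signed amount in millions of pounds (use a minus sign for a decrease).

+£2252 million

Currency deposit £798 million: non-bank counterparties' bank balances rise → +£798M.
Asset purchase (from non-banks) £804 million: non-bank counterparties' bank balances rise → +£804M.
FX sale £543 million: the counterparty is a bank, so public deposits are unchanged → 0.
Discount-window repayment £474 million: the counterparty is a bank, so public deposits are unchanged → 0.
Government spending £650 million: non-bank counterparties' bank balances rise → +£650M.
Net: 798 + 804 + 0 + 0 + 650 = +£2252 million.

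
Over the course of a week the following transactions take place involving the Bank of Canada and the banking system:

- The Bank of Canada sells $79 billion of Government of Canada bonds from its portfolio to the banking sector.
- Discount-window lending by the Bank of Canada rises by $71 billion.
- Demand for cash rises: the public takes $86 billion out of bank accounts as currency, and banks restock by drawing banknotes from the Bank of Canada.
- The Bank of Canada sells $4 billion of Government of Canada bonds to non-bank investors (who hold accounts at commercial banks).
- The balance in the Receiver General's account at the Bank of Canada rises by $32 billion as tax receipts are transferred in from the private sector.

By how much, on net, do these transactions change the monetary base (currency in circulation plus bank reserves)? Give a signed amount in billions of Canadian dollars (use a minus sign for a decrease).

OMO sale (to banks) $79 billion: Bank of Canada balance sheet contracts → −$79B.
Discount-window loan $71 billion: Bank of Canada balance sheet expands → +$71B.
Currency withdrawal $86 billion: just a shift between currency and reserves — both are base money → 0.
Asset sale (to non-banks) $4 billion: Bank of Canada balance sheet contracts → −$4B.
Government account inflow $32 billion: reserves shift to a non-base liability → −$32B.
Net: −79 + 71 + 0 − 4 − 32 = -$44 billion.

-$44 billion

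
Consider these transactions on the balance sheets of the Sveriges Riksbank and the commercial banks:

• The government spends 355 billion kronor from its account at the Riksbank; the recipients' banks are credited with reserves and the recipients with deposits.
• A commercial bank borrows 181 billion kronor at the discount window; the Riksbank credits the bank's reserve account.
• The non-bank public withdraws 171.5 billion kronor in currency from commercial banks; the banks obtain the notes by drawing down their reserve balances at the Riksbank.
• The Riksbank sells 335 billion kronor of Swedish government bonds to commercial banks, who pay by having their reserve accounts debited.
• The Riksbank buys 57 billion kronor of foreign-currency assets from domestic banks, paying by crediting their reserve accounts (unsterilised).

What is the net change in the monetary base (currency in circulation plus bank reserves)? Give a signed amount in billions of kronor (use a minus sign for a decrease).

+258 billion

Government spending 355 billion kronor: a non-base liability converts back to reserves → +355B.
Discount-window loan 181 billion kronor: Riksbank balance sheet expands → +181B.
Currency withdrawal 171.5 billion kronor: just a shift between currency and reserves — both are base money → 0.
OMO sale (to banks) 335 billion kronor: Riksbank balance sheet contracts → −335B.
FX purchase 57 billion kronor: Riksbank balance sheet expands → +57B.
Net: 355 + 181 + 0 − 335 + 57 = +258 billion.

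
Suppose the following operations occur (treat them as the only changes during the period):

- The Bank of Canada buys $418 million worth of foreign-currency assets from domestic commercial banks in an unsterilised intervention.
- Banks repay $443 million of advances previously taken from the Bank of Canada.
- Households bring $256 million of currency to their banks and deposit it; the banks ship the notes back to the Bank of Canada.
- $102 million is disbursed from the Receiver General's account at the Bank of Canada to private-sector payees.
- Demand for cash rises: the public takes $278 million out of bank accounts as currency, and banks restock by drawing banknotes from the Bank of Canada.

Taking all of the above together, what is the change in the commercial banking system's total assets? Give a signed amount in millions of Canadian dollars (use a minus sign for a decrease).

-$363 million

Bank of Canada balance sheet:
  Assets:      Loans to banks −$443M, Foreign assets +$418M
  Liabilities: Bank reserves +$55M, Currency in circulation +$22M, Government deposits −$102M
Commercial banking system:
  Assets:      Reserves at CB +$55M, Foreign assets −$418M
  Liabilities: Checkable deposits +$80M, Borrowings from CB −$443M
Change in total bank assets = -$363 million.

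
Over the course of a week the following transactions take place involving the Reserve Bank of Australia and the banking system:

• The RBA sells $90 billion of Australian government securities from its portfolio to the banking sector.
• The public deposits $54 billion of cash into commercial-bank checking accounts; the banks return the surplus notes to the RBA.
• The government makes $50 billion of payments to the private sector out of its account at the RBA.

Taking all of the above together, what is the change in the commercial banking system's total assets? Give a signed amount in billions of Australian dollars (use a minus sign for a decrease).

+$104 billion

OMO sale (to banks) $90 billion: just an asset swap on bank balance sheets → 0.
Currency deposit $54 billion: bank balance sheets expand → +$54B.
Government spending $50 billion: bank balance sheets expand → +$50B.
Net: 0 + 54 + 50 = +$104 billion.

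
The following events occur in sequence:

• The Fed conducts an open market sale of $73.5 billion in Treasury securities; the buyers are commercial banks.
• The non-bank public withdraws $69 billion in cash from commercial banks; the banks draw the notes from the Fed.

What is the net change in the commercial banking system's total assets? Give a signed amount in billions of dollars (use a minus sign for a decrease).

-$69 billion

OMO sale (to banks) $73.5 billion: just an asset swap on bank balance sheets → 0.
Currency withdrawal $69 billion: bank balance sheets shrink → −$69B.
Net: 0 − 69 = -$69 billion.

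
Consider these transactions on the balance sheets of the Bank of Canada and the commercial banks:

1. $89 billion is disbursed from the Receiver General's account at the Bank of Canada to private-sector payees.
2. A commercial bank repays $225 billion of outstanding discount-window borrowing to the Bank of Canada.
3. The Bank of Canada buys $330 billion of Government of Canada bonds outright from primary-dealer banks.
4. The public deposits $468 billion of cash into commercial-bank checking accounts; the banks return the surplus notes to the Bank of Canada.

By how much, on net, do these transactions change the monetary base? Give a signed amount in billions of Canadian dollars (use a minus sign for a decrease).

Government spending $89 billion: a non-base liability converts back to reserves → +$89B.
Discount-window repayment $225 billion: Bank of Canada balance sheet contracts → −$225B.
OMO purchase (from banks) $330 billion: Bank of Canada balance sheet expands → +$330B.
Currency deposit $468 billion: just a shift between currency and reserves — both are base money → 0.
Net: 89 − 225 + 330 + 0 = +$194 billion.

+$194 billion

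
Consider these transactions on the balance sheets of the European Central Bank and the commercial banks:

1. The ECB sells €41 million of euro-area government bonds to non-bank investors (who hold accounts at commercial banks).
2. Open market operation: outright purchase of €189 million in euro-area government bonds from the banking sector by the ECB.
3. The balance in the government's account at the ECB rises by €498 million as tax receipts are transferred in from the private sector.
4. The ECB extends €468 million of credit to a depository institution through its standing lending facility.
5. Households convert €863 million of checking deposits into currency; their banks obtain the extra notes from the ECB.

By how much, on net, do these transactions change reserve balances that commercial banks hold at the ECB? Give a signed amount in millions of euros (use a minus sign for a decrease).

ECB balance sheet:
  Assets:      Securities +€148M, Loans to banks +€468M
  Liabilities: Bank reserves −€745M, Currency in circulation +€863M, Government deposits +€498M
Commercial banking system:
  Assets:      Reserves at CB −€745M, Securities −€189M
  Liabilities: Checkable deposits −€1402M, Borrowings from CB +€468M
So the change in reserve balances that commercial banks hold at the ECB is -€745 million.

-€745 million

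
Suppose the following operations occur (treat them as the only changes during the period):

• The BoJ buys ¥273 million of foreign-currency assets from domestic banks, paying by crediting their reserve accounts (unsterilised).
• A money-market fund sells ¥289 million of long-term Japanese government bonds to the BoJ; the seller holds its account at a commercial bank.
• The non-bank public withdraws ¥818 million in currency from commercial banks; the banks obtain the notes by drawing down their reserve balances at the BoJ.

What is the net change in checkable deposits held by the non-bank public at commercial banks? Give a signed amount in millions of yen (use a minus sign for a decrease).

BoJ balance sheet:
  Assets:      Securities +¥289M, Foreign assets +¥273M
  Liabilities: Bank reserves −¥256M, Currency in circulation +¥818M
Commercial banking system:
  Assets:      Reserves at CB −¥256M, Foreign assets −¥273M
  Liabilities: Checkable deposits −¥529M
So the change in checkable deposits held by the non-bank public at commercial banks is -¥529 million.

-¥529 million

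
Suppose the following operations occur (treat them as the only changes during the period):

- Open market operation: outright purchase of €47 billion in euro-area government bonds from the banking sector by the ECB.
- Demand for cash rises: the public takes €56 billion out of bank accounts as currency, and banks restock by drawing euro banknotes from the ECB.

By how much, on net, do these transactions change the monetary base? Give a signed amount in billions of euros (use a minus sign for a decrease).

OMO purchase (from banks) €47 billion: ECB balance sheet expands → +€47B.
Currency withdrawal €56 billion: just a shift between currency and reserves — both are base money → 0.
Net: 47 + 0 = +€47 billion.

+€47 billion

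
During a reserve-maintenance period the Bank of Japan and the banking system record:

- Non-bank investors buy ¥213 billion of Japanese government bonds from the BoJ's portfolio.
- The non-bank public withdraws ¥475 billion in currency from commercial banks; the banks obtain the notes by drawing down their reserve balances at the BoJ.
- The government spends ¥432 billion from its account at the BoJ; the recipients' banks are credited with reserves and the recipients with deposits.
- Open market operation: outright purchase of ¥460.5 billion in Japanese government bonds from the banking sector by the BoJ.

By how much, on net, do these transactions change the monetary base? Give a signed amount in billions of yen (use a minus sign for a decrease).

BoJ balance sheet:
  Assets:      Securities +¥247.5B
  Liabilities: Bank reserves +¥204.5B, Currency in circulation +¥475B, Government deposits −¥432B
Commercial banking system:
  Assets:      Reserves at CB +¥204.5B, Securities −¥460.5B
  Liabilities: Checkable deposits −¥256B
Monetary base = currency + reserves: +¥475B + (+¥204.5B) = +¥679.5 billion.

+¥679.5 billion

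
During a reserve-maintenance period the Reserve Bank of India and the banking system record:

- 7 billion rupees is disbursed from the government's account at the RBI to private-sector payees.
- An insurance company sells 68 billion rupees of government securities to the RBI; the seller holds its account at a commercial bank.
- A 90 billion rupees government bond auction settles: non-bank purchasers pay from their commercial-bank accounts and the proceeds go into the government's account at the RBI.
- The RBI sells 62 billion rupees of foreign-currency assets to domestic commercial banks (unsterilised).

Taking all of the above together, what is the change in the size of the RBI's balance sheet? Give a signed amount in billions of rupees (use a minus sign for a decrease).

+6 billion

Government spending 7 billion rupees: only the composition of liabilities changes → 0.
Asset purchase (from non-banks) 68 billion rupees: an RBI asset is acquired → +68B.
Government account inflow 90 billion rupees: only the composition of liabilities changes → 0.
FX sale 62 billion rupees: an RBI asset is shed → −62B.
Net: 0 + 68 + 0 − 62 = +6 billion.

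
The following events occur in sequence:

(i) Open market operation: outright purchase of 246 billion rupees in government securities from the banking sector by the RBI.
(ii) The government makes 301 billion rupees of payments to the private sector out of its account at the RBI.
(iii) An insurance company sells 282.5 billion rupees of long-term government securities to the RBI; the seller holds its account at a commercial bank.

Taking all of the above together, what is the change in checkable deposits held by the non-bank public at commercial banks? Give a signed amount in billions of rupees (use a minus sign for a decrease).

+583.5 billion

RBI balance sheet:
  Assets:      Securities +528.5B
  Liabilities: Bank reserves +829.5B, Government deposits −301B
Commercial banking system:
  Assets:      Reserves at CB +829.5B, Securities −246B
  Liabilities: Checkable deposits +583.5B
So the change in checkable deposits held by the non-bank public at commercial banks is +583.5 billion.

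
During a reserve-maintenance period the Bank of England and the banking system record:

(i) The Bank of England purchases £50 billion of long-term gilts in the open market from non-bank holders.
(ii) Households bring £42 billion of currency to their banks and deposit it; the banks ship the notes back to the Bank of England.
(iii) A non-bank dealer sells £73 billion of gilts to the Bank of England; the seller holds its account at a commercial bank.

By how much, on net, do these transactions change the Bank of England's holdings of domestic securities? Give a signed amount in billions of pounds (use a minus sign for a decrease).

+£123 billion

Asset purchase (from non-banks) £50 billion: securities added to the Bank of England's portfolio → +£50B.
Currency deposit £42 billion: the Bank of England's securities portfolio is untouched → 0.
Asset purchase (from non-banks) £73 billion: securities added to the Bank of England's portfolio → +£73B.
Net: 50 + 0 + 73 = +£123 billion.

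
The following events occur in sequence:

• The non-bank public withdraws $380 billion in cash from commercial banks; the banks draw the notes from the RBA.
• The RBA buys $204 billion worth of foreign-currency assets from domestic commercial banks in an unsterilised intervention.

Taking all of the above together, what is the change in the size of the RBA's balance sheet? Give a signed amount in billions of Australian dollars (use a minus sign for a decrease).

+$204 billion

RBA balance sheet:
  Assets:      Foreign assets +$204B
  Liabilities: Bank reserves −$176B, Currency in circulation +$380B
Change in total RBA assets = +$204 billion.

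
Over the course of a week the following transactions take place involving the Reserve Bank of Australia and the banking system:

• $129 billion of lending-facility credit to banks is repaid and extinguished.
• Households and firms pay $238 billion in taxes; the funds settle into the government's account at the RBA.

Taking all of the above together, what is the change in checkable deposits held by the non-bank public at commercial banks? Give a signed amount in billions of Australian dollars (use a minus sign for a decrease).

Discount-window repayment $129 billion: the counterparty is a bank, so public deposits are unchanged → 0.
Government account inflow $238 billion: non-bank counterparties' bank balances fall → −$238B.
Net: 0 − 238 = -$238 billion.

-$238 billion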